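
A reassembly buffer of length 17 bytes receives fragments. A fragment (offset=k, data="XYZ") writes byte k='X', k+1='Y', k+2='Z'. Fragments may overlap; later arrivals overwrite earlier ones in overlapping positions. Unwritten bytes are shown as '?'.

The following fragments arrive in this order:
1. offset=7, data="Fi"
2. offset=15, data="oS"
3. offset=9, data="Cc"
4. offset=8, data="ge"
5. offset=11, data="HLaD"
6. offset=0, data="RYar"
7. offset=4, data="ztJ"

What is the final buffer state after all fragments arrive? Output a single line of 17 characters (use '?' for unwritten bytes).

Answer: RYarztJFgecHLaDoS

Derivation:
Fragment 1: offset=7 data="Fi" -> buffer=???????Fi????????
Fragment 2: offset=15 data="oS" -> buffer=???????Fi??????oS
Fragment 3: offset=9 data="Cc" -> buffer=???????FiCc????oS
Fragment 4: offset=8 data="ge" -> buffer=???????Fgec????oS
Fragment 5: offset=11 data="HLaD" -> buffer=???????FgecHLaDoS
Fragment 6: offset=0 data="RYar" -> buffer=RYar???FgecHLaDoS
Fragment 7: offset=4 data="ztJ" -> buffer=RYarztJFgecHLaDoS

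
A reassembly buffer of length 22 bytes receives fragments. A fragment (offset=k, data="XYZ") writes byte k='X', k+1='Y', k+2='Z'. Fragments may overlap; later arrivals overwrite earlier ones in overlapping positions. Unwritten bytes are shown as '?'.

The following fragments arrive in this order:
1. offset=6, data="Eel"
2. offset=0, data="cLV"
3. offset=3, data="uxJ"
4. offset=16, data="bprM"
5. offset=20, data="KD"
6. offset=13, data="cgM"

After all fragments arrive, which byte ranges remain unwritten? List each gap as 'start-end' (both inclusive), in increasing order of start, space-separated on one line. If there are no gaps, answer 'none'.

Fragment 1: offset=6 len=3
Fragment 2: offset=0 len=3
Fragment 3: offset=3 len=3
Fragment 4: offset=16 len=4
Fragment 5: offset=20 len=2
Fragment 6: offset=13 len=3
Gaps: 9-12

Answer: 9-12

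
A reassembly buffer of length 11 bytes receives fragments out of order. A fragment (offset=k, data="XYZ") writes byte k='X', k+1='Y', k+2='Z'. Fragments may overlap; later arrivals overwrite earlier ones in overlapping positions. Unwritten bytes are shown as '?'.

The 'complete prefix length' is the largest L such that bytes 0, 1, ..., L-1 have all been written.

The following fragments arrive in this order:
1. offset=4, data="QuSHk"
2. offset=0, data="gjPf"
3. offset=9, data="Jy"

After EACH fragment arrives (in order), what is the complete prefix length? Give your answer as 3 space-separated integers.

Fragment 1: offset=4 data="QuSHk" -> buffer=????QuSHk?? -> prefix_len=0
Fragment 2: offset=0 data="gjPf" -> buffer=gjPfQuSHk?? -> prefix_len=9
Fragment 3: offset=9 data="Jy" -> buffer=gjPfQuSHkJy -> prefix_len=11

Answer: 0 9 11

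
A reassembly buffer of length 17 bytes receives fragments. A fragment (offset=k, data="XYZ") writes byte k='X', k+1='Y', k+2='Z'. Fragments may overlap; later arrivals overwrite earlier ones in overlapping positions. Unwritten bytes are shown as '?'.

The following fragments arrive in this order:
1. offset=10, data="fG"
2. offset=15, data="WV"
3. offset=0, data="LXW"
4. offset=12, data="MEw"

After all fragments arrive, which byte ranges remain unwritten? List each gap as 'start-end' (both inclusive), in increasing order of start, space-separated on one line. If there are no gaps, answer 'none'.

Fragment 1: offset=10 len=2
Fragment 2: offset=15 len=2
Fragment 3: offset=0 len=3
Fragment 4: offset=12 len=3
Gaps: 3-9

Answer: 3-9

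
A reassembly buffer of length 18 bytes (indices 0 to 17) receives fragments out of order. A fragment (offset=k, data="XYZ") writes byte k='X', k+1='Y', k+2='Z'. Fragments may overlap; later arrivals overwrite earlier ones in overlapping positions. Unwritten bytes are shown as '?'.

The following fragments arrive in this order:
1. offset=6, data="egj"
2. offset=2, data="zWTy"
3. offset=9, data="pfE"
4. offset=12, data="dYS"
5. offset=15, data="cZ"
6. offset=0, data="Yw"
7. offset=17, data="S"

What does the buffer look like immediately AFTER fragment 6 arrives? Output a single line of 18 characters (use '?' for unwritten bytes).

Fragment 1: offset=6 data="egj" -> buffer=??????egj?????????
Fragment 2: offset=2 data="zWTy" -> buffer=??zWTyegj?????????
Fragment 3: offset=9 data="pfE" -> buffer=??zWTyegjpfE??????
Fragment 4: offset=12 data="dYS" -> buffer=??zWTyegjpfEdYS???
Fragment 5: offset=15 data="cZ" -> buffer=??zWTyegjpfEdYScZ?
Fragment 6: offset=0 data="Yw" -> buffer=YwzWTyegjpfEdYScZ?

Answer: YwzWTyegjpfEdYScZ?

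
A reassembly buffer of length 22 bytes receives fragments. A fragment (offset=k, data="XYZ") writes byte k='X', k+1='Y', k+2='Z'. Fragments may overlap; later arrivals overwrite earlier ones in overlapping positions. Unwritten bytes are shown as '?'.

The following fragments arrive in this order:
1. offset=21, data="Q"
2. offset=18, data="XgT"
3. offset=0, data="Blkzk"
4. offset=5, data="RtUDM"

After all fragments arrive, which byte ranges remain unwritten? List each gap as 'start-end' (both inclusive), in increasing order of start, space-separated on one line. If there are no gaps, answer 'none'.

Fragment 1: offset=21 len=1
Fragment 2: offset=18 len=3
Fragment 3: offset=0 len=5
Fragment 4: offset=5 len=5
Gaps: 10-17

Answer: 10-17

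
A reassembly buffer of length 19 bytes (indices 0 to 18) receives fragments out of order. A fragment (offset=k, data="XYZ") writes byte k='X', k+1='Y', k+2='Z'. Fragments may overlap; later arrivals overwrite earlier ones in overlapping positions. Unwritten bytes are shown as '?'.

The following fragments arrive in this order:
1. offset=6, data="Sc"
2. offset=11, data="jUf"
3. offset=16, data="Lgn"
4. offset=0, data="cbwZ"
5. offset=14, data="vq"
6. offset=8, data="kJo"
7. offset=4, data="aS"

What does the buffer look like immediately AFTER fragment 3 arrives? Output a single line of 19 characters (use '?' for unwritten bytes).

Fragment 1: offset=6 data="Sc" -> buffer=??????Sc???????????
Fragment 2: offset=11 data="jUf" -> buffer=??????Sc???jUf?????
Fragment 3: offset=16 data="Lgn" -> buffer=??????Sc???jUf??Lgn

Answer: ??????Sc???jUf??Lgn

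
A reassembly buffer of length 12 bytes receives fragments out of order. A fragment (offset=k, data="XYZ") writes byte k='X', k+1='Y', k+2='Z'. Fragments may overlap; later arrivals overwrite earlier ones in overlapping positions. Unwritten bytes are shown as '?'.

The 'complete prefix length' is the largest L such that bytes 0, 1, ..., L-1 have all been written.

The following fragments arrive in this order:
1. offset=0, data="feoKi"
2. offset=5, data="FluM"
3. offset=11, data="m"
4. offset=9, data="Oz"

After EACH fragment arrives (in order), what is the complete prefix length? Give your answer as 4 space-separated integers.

Fragment 1: offset=0 data="feoKi" -> buffer=feoKi??????? -> prefix_len=5
Fragment 2: offset=5 data="FluM" -> buffer=feoKiFluM??? -> prefix_len=9
Fragment 3: offset=11 data="m" -> buffer=feoKiFluM??m -> prefix_len=9
Fragment 4: offset=9 data="Oz" -> buffer=feoKiFluMOzm -> prefix_len=12

Answer: 5 9 9 12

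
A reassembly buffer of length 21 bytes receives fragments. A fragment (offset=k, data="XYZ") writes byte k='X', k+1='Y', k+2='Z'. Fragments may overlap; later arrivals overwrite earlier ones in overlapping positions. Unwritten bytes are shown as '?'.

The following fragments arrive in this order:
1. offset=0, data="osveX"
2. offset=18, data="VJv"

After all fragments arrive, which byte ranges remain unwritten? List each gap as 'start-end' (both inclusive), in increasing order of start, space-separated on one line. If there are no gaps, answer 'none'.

Answer: 5-17

Derivation:
Fragment 1: offset=0 len=5
Fragment 2: offset=18 len=3
Gaps: 5-17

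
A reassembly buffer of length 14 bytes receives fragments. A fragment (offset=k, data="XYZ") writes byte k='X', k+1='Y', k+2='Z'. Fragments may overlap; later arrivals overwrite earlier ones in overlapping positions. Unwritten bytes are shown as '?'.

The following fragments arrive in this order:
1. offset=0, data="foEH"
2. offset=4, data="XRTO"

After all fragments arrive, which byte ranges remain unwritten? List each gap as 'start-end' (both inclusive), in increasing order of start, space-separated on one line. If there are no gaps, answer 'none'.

Answer: 8-13

Derivation:
Fragment 1: offset=0 len=4
Fragment 2: offset=4 len=4
Gaps: 8-13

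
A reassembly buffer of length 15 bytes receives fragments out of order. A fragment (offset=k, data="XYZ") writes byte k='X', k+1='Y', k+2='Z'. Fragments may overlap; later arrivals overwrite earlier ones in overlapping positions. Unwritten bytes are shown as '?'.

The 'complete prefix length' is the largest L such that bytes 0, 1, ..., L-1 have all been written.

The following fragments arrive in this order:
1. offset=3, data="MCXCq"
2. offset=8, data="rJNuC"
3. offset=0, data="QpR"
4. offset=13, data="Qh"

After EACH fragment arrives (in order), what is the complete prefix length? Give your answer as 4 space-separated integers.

Fragment 1: offset=3 data="MCXCq" -> buffer=???MCXCq??????? -> prefix_len=0
Fragment 2: offset=8 data="rJNuC" -> buffer=???MCXCqrJNuC?? -> prefix_len=0
Fragment 3: offset=0 data="QpR" -> buffer=QpRMCXCqrJNuC?? -> prefix_len=13
Fragment 4: offset=13 data="Qh" -> buffer=QpRMCXCqrJNuCQh -> prefix_len=15

Answer: 0 0 13 15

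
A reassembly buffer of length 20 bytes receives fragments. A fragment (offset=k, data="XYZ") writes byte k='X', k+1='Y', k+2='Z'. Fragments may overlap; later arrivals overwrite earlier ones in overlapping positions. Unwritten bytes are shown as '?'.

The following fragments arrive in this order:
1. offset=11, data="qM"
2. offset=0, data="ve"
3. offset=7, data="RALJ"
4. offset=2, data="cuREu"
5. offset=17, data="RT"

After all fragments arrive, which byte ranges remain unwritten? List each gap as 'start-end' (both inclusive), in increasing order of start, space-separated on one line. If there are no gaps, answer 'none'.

Fragment 1: offset=11 len=2
Fragment 2: offset=0 len=2
Fragment 3: offset=7 len=4
Fragment 4: offset=2 len=5
Fragment 5: offset=17 len=2
Gaps: 13-16 19-19

Answer: 13-16 19-19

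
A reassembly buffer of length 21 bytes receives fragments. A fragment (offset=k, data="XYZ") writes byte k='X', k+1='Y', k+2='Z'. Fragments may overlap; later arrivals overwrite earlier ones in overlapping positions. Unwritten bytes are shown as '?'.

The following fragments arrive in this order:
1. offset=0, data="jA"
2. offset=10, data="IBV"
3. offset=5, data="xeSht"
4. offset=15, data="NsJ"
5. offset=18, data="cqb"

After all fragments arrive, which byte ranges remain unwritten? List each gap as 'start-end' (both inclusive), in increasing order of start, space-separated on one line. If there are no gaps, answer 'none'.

Answer: 2-4 13-14

Derivation:
Fragment 1: offset=0 len=2
Fragment 2: offset=10 len=3
Fragment 3: offset=5 len=5
Fragment 4: offset=15 len=3
Fragment 5: offset=18 len=3
Gaps: 2-4 13-14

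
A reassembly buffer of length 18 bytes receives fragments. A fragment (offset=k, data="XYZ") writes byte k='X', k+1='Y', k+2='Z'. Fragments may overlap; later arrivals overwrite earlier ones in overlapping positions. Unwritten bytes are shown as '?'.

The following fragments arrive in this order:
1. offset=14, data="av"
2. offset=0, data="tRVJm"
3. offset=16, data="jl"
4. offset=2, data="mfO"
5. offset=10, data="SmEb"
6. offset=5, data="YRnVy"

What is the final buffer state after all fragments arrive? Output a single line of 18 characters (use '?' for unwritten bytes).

Answer: tRmfOYRnVySmEbavjl

Derivation:
Fragment 1: offset=14 data="av" -> buffer=??????????????av??
Fragment 2: offset=0 data="tRVJm" -> buffer=tRVJm?????????av??
Fragment 3: offset=16 data="jl" -> buffer=tRVJm?????????avjl
Fragment 4: offset=2 data="mfO" -> buffer=tRmfO?????????avjl
Fragment 5: offset=10 data="SmEb" -> buffer=tRmfO?????SmEbavjl
Fragment 6: offset=5 data="YRnVy" -> buffer=tRmfOYRnVySmEbavjl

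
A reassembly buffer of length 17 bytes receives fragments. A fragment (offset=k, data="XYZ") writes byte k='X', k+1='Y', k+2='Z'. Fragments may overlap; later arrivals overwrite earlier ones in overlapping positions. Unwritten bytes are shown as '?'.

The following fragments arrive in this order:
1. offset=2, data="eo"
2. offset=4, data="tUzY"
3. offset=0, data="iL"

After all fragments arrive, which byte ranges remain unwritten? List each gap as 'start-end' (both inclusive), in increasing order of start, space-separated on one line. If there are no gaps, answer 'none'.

Fragment 1: offset=2 len=2
Fragment 2: offset=4 len=4
Fragment 3: offset=0 len=2
Gaps: 8-16

Answer: 8-16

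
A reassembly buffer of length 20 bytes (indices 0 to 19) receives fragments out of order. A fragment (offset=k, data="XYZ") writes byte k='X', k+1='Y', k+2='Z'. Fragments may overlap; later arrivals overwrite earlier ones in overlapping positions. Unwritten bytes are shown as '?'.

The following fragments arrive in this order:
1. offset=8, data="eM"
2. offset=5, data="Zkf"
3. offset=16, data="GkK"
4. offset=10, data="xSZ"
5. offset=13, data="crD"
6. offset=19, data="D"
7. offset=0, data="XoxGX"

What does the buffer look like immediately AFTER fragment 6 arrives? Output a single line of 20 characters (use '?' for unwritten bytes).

Answer: ?????ZkfeMxSZcrDGkKD

Derivation:
Fragment 1: offset=8 data="eM" -> buffer=????????eM??????????
Fragment 2: offset=5 data="Zkf" -> buffer=?????ZkfeM??????????
Fragment 3: offset=16 data="GkK" -> buffer=?????ZkfeM??????GkK?
Fragment 4: offset=10 data="xSZ" -> buffer=?????ZkfeMxSZ???GkK?
Fragment 5: offset=13 data="crD" -> buffer=?????ZkfeMxSZcrDGkK?
Fragment 6: offset=19 data="D" -> buffer=?????ZkfeMxSZcrDGkKD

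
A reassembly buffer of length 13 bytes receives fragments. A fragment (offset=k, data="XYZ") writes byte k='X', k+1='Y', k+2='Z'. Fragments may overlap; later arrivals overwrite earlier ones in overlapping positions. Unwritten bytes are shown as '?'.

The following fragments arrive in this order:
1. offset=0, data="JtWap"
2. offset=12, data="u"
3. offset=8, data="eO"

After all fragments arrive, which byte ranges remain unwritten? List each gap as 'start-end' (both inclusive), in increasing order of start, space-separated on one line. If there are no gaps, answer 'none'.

Fragment 1: offset=0 len=5
Fragment 2: offset=12 len=1
Fragment 3: offset=8 len=2
Gaps: 5-7 10-11

Answer: 5-7 10-11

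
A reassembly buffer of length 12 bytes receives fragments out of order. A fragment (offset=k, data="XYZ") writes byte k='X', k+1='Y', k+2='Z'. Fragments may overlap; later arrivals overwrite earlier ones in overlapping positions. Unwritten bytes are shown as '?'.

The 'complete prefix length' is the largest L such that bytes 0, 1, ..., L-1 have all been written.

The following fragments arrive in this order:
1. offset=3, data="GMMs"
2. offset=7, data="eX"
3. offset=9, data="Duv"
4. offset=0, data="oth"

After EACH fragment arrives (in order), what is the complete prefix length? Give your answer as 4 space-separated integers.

Fragment 1: offset=3 data="GMMs" -> buffer=???GMMs????? -> prefix_len=0
Fragment 2: offset=7 data="eX" -> buffer=???GMMseX??? -> prefix_len=0
Fragment 3: offset=9 data="Duv" -> buffer=???GMMseXDuv -> prefix_len=0
Fragment 4: offset=0 data="oth" -> buffer=othGMMseXDuv -> prefix_len=12

Answer: 0 0 0 12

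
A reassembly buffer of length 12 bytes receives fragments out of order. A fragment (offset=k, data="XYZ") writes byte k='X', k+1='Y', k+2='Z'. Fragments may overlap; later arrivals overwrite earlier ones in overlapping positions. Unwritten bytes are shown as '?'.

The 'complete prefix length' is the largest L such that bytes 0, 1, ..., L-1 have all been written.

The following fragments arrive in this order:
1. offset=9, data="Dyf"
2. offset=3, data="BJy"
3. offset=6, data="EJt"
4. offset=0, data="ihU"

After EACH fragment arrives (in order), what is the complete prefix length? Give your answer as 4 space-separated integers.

Answer: 0 0 0 12

Derivation:
Fragment 1: offset=9 data="Dyf" -> buffer=?????????Dyf -> prefix_len=0
Fragment 2: offset=3 data="BJy" -> buffer=???BJy???Dyf -> prefix_len=0
Fragment 3: offset=6 data="EJt" -> buffer=???BJyEJtDyf -> prefix_len=0
Fragment 4: offset=0 data="ihU" -> buffer=ihUBJyEJtDyf -> prefix_len=12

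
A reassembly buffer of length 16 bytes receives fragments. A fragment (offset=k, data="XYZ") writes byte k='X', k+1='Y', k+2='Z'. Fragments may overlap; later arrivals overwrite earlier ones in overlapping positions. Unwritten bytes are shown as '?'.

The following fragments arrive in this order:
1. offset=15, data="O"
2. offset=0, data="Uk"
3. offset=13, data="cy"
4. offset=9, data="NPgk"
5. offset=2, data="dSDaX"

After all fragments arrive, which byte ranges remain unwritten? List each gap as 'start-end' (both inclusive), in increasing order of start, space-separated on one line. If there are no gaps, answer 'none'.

Fragment 1: offset=15 len=1
Fragment 2: offset=0 len=2
Fragment 3: offset=13 len=2
Fragment 4: offset=9 len=4
Fragment 5: offset=2 len=5
Gaps: 7-8

Answer: 7-8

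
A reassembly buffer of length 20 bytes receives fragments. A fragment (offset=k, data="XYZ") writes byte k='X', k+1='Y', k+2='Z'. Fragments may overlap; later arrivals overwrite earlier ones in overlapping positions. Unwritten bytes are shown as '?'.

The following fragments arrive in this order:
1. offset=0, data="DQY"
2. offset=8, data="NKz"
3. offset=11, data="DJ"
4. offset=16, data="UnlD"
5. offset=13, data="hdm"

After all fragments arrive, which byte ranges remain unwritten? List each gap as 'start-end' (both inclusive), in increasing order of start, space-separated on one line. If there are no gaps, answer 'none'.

Fragment 1: offset=0 len=3
Fragment 2: offset=8 len=3
Fragment 3: offset=11 len=2
Fragment 4: offset=16 len=4
Fragment 5: offset=13 len=3
Gaps: 3-7

Answer: 3-7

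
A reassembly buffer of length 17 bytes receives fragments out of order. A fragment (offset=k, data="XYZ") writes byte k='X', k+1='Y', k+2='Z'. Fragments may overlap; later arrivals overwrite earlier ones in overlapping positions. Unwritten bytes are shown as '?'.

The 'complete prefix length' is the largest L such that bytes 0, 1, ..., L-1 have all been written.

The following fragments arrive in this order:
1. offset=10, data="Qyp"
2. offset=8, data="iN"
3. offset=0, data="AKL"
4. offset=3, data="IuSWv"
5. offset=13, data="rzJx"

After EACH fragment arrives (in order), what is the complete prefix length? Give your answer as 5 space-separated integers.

Fragment 1: offset=10 data="Qyp" -> buffer=??????????Qyp???? -> prefix_len=0
Fragment 2: offset=8 data="iN" -> buffer=????????iNQyp???? -> prefix_len=0
Fragment 3: offset=0 data="AKL" -> buffer=AKL?????iNQyp???? -> prefix_len=3
Fragment 4: offset=3 data="IuSWv" -> buffer=AKLIuSWviNQyp???? -> prefix_len=13
Fragment 5: offset=13 data="rzJx" -> buffer=AKLIuSWviNQyprzJx -> prefix_len=17

Answer: 0 0 3 13 17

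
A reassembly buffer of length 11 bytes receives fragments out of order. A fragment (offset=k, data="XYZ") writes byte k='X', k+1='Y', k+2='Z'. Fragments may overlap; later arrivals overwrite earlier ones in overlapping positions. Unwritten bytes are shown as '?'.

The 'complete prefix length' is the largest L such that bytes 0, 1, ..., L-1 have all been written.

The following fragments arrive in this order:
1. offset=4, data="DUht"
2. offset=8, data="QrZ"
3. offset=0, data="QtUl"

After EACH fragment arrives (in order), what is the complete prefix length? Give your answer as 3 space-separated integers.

Answer: 0 0 11

Derivation:
Fragment 1: offset=4 data="DUht" -> buffer=????DUht??? -> prefix_len=0
Fragment 2: offset=8 data="QrZ" -> buffer=????DUhtQrZ -> prefix_len=0
Fragment 3: offset=0 data="QtUl" -> buffer=QtUlDUhtQrZ -> prefix_len=11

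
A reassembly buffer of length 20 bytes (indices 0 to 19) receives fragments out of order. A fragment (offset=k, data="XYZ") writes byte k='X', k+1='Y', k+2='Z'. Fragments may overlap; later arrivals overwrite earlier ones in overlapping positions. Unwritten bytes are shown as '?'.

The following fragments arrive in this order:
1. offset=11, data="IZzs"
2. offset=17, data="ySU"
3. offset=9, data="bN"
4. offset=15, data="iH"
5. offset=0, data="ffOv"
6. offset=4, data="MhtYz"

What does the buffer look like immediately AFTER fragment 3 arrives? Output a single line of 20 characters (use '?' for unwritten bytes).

Fragment 1: offset=11 data="IZzs" -> buffer=???????????IZzs?????
Fragment 2: offset=17 data="ySU" -> buffer=???????????IZzs??ySU
Fragment 3: offset=9 data="bN" -> buffer=?????????bNIZzs??ySU

Answer: ?????????bNIZzs??ySU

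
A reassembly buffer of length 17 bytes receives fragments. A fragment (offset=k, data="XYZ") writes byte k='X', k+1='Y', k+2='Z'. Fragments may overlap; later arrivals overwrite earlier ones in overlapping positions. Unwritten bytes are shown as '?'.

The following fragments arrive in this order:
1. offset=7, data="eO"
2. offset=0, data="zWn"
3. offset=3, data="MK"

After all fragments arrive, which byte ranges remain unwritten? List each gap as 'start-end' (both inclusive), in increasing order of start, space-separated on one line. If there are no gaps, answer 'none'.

Fragment 1: offset=7 len=2
Fragment 2: offset=0 len=3
Fragment 3: offset=3 len=2
Gaps: 5-6 9-16

Answer: 5-6 9-16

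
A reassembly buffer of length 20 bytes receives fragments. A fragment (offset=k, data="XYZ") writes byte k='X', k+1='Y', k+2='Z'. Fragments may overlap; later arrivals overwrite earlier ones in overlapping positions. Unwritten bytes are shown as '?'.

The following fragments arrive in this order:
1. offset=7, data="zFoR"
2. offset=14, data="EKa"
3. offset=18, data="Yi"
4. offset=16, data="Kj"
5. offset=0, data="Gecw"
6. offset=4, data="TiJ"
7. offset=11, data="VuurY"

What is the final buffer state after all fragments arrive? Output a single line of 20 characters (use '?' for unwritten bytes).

Fragment 1: offset=7 data="zFoR" -> buffer=???????zFoR?????????
Fragment 2: offset=14 data="EKa" -> buffer=???????zFoR???EKa???
Fragment 3: offset=18 data="Yi" -> buffer=???????zFoR???EKa?Yi
Fragment 4: offset=16 data="Kj" -> buffer=???????zFoR???EKKjYi
Fragment 5: offset=0 data="Gecw" -> buffer=Gecw???zFoR???EKKjYi
Fragment 6: offset=4 data="TiJ" -> buffer=GecwTiJzFoR???EKKjYi
Fragment 7: offset=11 data="VuurY" -> buffer=GecwTiJzFoRVuurYKjYi

Answer: GecwTiJzFoRVuurYKjYi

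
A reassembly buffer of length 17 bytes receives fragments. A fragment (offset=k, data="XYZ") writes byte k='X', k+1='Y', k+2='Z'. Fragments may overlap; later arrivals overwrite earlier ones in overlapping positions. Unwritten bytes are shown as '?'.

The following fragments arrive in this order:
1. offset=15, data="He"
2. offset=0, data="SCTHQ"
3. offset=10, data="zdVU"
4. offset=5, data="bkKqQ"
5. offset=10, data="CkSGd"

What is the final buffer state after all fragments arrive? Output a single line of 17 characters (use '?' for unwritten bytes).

Answer: SCTHQbkKqQCkSGdHe

Derivation:
Fragment 1: offset=15 data="He" -> buffer=???????????????He
Fragment 2: offset=0 data="SCTHQ" -> buffer=SCTHQ??????????He
Fragment 3: offset=10 data="zdVU" -> buffer=SCTHQ?????zdVU?He
Fragment 4: offset=5 data="bkKqQ" -> buffer=SCTHQbkKqQzdVU?He
Fragment 5: offset=10 data="CkSGd" -> buffer=SCTHQbkKqQCkSGdHe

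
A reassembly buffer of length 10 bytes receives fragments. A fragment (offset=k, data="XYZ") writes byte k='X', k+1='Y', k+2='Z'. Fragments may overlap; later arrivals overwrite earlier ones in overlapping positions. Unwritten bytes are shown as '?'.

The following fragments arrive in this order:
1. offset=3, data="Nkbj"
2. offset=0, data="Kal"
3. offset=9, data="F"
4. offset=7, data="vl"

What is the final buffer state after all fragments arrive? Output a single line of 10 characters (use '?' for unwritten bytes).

Fragment 1: offset=3 data="Nkbj" -> buffer=???Nkbj???
Fragment 2: offset=0 data="Kal" -> buffer=KalNkbj???
Fragment 3: offset=9 data="F" -> buffer=KalNkbj??F
Fragment 4: offset=7 data="vl" -> buffer=KalNkbjvlF

Answer: KalNkbjvlF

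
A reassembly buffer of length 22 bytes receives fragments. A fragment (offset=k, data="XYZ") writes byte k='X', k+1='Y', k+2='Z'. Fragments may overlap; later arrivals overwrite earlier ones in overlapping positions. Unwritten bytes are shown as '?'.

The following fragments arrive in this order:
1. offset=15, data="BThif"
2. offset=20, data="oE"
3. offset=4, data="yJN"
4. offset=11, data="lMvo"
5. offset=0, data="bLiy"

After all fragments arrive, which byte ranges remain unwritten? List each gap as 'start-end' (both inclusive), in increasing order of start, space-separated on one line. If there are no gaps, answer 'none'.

Answer: 7-10

Derivation:
Fragment 1: offset=15 len=5
Fragment 2: offset=20 len=2
Fragment 3: offset=4 len=3
Fragment 4: offset=11 len=4
Fragment 5: offset=0 len=4
Gaps: 7-10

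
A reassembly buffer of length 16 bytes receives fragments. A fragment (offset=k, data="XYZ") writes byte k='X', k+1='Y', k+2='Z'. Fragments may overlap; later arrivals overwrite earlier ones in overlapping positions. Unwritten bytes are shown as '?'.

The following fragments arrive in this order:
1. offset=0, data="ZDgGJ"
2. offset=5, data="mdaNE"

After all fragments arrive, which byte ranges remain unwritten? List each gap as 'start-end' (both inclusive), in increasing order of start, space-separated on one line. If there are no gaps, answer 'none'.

Fragment 1: offset=0 len=5
Fragment 2: offset=5 len=5
Gaps: 10-15

Answer: 10-15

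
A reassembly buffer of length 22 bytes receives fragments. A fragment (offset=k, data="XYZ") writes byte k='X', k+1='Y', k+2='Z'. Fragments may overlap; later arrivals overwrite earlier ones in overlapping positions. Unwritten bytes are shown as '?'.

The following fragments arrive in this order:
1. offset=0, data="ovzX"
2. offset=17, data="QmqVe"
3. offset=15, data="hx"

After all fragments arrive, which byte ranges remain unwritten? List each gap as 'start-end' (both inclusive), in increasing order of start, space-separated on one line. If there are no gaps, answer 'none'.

Answer: 4-14

Derivation:
Fragment 1: offset=0 len=4
Fragment 2: offset=17 len=5
Fragment 3: offset=15 len=2
Gaps: 4-14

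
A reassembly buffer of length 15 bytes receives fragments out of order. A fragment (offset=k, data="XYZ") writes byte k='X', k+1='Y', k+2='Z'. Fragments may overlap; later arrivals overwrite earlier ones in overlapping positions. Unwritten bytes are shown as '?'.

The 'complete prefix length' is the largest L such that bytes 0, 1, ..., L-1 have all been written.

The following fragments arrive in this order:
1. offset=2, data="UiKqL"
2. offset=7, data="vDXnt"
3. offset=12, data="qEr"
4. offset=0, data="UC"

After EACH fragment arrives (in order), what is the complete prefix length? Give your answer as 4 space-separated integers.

Answer: 0 0 0 15

Derivation:
Fragment 1: offset=2 data="UiKqL" -> buffer=??UiKqL???????? -> prefix_len=0
Fragment 2: offset=7 data="vDXnt" -> buffer=??UiKqLvDXnt??? -> prefix_len=0
Fragment 3: offset=12 data="qEr" -> buffer=??UiKqLvDXntqEr -> prefix_len=0
Fragment 4: offset=0 data="UC" -> buffer=UCUiKqLvDXntqEr -> prefix_len=15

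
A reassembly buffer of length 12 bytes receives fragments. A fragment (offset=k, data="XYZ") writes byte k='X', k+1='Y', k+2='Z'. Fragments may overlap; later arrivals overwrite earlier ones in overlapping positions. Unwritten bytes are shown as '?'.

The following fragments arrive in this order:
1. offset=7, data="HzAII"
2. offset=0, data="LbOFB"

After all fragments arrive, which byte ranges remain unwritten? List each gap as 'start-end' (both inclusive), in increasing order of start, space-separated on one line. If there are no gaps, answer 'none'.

Fragment 1: offset=7 len=5
Fragment 2: offset=0 len=5
Gaps: 5-6

Answer: 5-6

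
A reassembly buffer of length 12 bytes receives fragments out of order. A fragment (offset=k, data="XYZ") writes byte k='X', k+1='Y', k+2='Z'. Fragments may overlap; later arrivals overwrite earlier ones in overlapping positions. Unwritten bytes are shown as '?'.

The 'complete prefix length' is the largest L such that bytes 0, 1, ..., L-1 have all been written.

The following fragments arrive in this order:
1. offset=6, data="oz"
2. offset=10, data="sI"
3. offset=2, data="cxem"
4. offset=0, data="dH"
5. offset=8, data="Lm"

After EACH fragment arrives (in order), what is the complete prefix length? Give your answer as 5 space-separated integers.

Answer: 0 0 0 8 12

Derivation:
Fragment 1: offset=6 data="oz" -> buffer=??????oz???? -> prefix_len=0
Fragment 2: offset=10 data="sI" -> buffer=??????oz??sI -> prefix_len=0
Fragment 3: offset=2 data="cxem" -> buffer=??cxemoz??sI -> prefix_len=0
Fragment 4: offset=0 data="dH" -> buffer=dHcxemoz??sI -> prefix_len=8
Fragment 5: offset=8 data="Lm" -> buffer=dHcxemozLmsI -> prefix_len=12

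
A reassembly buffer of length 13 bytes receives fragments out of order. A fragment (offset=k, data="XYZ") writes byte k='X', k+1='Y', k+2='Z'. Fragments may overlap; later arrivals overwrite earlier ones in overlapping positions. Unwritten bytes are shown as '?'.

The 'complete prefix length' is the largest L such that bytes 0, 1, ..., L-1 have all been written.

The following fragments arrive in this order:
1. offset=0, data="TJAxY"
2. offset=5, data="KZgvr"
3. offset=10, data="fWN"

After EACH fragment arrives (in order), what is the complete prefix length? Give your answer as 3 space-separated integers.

Fragment 1: offset=0 data="TJAxY" -> buffer=TJAxY???????? -> prefix_len=5
Fragment 2: offset=5 data="KZgvr" -> buffer=TJAxYKZgvr??? -> prefix_len=10
Fragment 3: offset=10 data="fWN" -> buffer=TJAxYKZgvrfWN -> prefix_len=13

Answer: 5 10 13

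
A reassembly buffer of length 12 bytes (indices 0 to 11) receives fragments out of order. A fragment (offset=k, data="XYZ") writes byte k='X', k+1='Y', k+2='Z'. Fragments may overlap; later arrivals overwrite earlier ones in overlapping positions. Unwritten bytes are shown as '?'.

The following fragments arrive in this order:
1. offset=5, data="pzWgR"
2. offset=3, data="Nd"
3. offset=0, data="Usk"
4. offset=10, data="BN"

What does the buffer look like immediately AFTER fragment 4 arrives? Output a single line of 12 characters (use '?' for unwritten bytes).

Answer: UskNdpzWgRBN

Derivation:
Fragment 1: offset=5 data="pzWgR" -> buffer=?????pzWgR??
Fragment 2: offset=3 data="Nd" -> buffer=???NdpzWgR??
Fragment 3: offset=0 data="Usk" -> buffer=UskNdpzWgR??
Fragment 4: offset=10 data="BN" -> buffer=UskNdpzWgRBN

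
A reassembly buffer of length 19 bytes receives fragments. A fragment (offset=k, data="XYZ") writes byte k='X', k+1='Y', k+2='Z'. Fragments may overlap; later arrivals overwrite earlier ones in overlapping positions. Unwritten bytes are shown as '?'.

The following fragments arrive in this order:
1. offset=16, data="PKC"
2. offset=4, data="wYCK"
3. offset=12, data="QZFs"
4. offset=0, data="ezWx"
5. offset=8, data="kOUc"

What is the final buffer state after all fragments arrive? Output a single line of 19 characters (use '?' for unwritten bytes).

Fragment 1: offset=16 data="PKC" -> buffer=????????????????PKC
Fragment 2: offset=4 data="wYCK" -> buffer=????wYCK????????PKC
Fragment 3: offset=12 data="QZFs" -> buffer=????wYCK????QZFsPKC
Fragment 4: offset=0 data="ezWx" -> buffer=ezWxwYCK????QZFsPKC
Fragment 5: offset=8 data="kOUc" -> buffer=ezWxwYCKkOUcQZFsPKC

Answer: ezWxwYCKkOUcQZFsPKC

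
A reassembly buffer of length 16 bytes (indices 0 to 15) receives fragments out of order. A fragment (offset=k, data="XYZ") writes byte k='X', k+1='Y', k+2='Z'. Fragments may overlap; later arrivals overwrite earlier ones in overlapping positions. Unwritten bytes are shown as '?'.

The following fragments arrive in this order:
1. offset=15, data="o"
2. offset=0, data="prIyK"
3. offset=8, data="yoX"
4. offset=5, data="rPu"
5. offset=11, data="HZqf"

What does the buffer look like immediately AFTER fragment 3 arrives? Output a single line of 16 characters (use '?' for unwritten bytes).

Answer: prIyK???yoX????o

Derivation:
Fragment 1: offset=15 data="o" -> buffer=???????????????o
Fragment 2: offset=0 data="prIyK" -> buffer=prIyK??????????o
Fragment 3: offset=8 data="yoX" -> buffer=prIyK???yoX????o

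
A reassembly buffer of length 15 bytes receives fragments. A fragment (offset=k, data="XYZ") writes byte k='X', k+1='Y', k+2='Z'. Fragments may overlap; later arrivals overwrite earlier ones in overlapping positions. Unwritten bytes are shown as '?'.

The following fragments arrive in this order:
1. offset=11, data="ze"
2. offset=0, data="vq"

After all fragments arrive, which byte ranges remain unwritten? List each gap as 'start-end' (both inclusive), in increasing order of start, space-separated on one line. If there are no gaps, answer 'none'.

Fragment 1: offset=11 len=2
Fragment 2: offset=0 len=2
Gaps: 2-10 13-14

Answer: 2-10 13-14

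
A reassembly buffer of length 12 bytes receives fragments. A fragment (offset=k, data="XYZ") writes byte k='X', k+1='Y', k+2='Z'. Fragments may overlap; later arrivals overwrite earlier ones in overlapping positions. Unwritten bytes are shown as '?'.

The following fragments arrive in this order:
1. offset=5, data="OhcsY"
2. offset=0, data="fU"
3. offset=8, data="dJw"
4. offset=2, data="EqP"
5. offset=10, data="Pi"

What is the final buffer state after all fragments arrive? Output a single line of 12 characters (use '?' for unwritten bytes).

Fragment 1: offset=5 data="OhcsY" -> buffer=?????OhcsY??
Fragment 2: offset=0 data="fU" -> buffer=fU???OhcsY??
Fragment 3: offset=8 data="dJw" -> buffer=fU???OhcdJw?
Fragment 4: offset=2 data="EqP" -> buffer=fUEqPOhcdJw?
Fragment 5: offset=10 data="Pi" -> buffer=fUEqPOhcdJPi

Answer: fUEqPOhcdJPi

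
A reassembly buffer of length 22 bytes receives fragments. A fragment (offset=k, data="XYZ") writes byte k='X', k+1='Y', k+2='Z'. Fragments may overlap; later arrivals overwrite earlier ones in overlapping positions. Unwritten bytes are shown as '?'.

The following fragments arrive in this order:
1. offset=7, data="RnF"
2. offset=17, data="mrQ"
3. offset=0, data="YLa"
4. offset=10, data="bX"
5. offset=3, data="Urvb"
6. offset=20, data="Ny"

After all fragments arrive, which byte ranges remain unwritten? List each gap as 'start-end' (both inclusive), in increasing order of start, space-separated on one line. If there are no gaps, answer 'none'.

Answer: 12-16

Derivation:
Fragment 1: offset=7 len=3
Fragment 2: offset=17 len=3
Fragment 3: offset=0 len=3
Fragment 4: offset=10 len=2
Fragment 5: offset=3 len=4
Fragment 6: offset=20 len=2
Gaps: 12-16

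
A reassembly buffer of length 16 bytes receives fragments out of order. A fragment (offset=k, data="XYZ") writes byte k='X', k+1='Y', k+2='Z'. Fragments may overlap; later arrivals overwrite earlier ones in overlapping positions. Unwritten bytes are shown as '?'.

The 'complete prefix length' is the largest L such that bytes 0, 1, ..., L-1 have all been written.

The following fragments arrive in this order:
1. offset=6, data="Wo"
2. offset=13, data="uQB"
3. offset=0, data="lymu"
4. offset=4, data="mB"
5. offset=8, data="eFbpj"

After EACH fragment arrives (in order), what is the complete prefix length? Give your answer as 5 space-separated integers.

Answer: 0 0 4 8 16

Derivation:
Fragment 1: offset=6 data="Wo" -> buffer=??????Wo???????? -> prefix_len=0
Fragment 2: offset=13 data="uQB" -> buffer=??????Wo?????uQB -> prefix_len=0
Fragment 3: offset=0 data="lymu" -> buffer=lymu??Wo?????uQB -> prefix_len=4
Fragment 4: offset=4 data="mB" -> buffer=lymumBWo?????uQB -> prefix_len=8
Fragment 5: offset=8 data="eFbpj" -> buffer=lymumBWoeFbpjuQB -> prefix_len=16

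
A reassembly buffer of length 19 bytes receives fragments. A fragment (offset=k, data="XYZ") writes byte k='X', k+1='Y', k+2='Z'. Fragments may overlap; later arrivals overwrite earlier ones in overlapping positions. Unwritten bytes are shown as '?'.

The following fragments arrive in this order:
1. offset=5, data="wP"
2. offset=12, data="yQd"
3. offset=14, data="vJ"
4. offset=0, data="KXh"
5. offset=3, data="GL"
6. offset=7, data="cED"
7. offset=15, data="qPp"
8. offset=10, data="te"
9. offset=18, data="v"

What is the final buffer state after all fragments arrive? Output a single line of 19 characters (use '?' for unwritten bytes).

Fragment 1: offset=5 data="wP" -> buffer=?????wP????????????
Fragment 2: offset=12 data="yQd" -> buffer=?????wP?????yQd????
Fragment 3: offset=14 data="vJ" -> buffer=?????wP?????yQvJ???
Fragment 4: offset=0 data="KXh" -> buffer=KXh??wP?????yQvJ???
Fragment 5: offset=3 data="GL" -> buffer=KXhGLwP?????yQvJ???
Fragment 6: offset=7 data="cED" -> buffer=KXhGLwPcED??yQvJ???
Fragment 7: offset=15 data="qPp" -> buffer=KXhGLwPcED??yQvqPp?
Fragment 8: offset=10 data="te" -> buffer=KXhGLwPcEDteyQvqPp?
Fragment 9: offset=18 data="v" -> buffer=KXhGLwPcEDteyQvqPpv

Answer: KXhGLwPcEDteyQvqPpv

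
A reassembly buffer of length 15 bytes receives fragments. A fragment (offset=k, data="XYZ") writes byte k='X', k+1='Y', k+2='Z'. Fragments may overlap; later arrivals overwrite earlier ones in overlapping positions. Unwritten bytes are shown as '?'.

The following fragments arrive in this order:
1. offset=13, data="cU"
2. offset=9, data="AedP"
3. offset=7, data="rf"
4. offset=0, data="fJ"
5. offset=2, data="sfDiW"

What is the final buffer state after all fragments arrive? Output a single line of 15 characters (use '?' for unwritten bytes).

Answer: fJsfDiWrfAedPcU

Derivation:
Fragment 1: offset=13 data="cU" -> buffer=?????????????cU
Fragment 2: offset=9 data="AedP" -> buffer=?????????AedPcU
Fragment 3: offset=7 data="rf" -> buffer=???????rfAedPcU
Fragment 4: offset=0 data="fJ" -> buffer=fJ?????rfAedPcU
Fragment 5: offset=2 data="sfDiW" -> buffer=fJsfDiWrfAedPcU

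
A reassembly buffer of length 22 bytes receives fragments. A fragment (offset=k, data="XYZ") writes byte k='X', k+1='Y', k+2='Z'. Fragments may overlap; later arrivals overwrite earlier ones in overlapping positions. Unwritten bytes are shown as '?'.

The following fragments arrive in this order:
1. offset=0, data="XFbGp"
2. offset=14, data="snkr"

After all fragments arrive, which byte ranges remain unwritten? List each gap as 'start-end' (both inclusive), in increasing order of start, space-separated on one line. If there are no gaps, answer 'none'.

Answer: 5-13 18-21

Derivation:
Fragment 1: offset=0 len=5
Fragment 2: offset=14 len=4
Gaps: 5-13 18-21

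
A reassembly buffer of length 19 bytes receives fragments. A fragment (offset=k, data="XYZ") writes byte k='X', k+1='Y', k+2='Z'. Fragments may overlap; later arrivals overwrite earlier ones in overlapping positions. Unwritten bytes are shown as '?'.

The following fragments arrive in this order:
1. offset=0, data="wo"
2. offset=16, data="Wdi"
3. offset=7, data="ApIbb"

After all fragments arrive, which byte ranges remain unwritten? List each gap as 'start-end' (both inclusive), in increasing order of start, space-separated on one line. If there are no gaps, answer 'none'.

Answer: 2-6 12-15

Derivation:
Fragment 1: offset=0 len=2
Fragment 2: offset=16 len=3
Fragment 3: offset=7 len=5
Gaps: 2-6 12-15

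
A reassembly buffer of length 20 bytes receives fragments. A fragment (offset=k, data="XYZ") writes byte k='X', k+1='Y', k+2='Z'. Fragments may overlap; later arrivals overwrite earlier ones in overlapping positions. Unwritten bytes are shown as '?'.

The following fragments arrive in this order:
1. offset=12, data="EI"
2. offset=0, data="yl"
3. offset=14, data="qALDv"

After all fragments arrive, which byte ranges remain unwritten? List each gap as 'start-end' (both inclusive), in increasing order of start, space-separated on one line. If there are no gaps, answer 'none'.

Answer: 2-11 19-19

Derivation:
Fragment 1: offset=12 len=2
Fragment 2: offset=0 len=2
Fragment 3: offset=14 len=5
Gaps: 2-11 19-19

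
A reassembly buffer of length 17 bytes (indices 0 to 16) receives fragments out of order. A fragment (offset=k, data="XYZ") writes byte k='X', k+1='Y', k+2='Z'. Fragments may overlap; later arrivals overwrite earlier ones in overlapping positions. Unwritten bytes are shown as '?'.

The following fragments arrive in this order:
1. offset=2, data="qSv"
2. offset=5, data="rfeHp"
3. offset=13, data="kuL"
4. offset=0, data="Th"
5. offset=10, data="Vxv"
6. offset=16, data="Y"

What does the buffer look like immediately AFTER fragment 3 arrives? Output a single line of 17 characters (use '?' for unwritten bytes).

Fragment 1: offset=2 data="qSv" -> buffer=??qSv????????????
Fragment 2: offset=5 data="rfeHp" -> buffer=??qSvrfeHp???????
Fragment 3: offset=13 data="kuL" -> buffer=??qSvrfeHp???kuL?

Answer: ??qSvrfeHp???kuL?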